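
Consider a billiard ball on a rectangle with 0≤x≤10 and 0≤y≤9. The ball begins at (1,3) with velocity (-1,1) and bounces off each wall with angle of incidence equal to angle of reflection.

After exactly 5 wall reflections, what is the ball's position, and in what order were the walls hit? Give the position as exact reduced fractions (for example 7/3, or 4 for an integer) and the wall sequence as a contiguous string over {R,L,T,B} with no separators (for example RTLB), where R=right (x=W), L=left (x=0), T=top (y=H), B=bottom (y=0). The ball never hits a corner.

Final position: (0,6)
Wall sequence: LTRBL

1. t=1 → L at (0,4); v=(1,1)
2. t=5 → T at (5,9); v=(1,-1)
3. t=5 → R at (10,4); v=(-1,-1)
4. t=4 → B at (6,0); v=(-1,1)
5. t=6 → L at (0,6); v=(1,1)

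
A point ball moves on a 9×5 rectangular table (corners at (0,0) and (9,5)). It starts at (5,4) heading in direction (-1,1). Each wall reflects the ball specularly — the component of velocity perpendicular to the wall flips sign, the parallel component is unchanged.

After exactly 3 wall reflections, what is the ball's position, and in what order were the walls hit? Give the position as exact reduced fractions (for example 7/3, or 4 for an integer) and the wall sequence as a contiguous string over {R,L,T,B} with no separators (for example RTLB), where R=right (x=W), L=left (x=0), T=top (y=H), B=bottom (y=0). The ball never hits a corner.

Final position: (1,0)
Wall sequence: TLB

1. t=1 → T at (4,5); v=(-1,-1)
2. t=4 → L at (0,1); v=(1,-1)
3. t=1 → B at (1,0); v=(1,1)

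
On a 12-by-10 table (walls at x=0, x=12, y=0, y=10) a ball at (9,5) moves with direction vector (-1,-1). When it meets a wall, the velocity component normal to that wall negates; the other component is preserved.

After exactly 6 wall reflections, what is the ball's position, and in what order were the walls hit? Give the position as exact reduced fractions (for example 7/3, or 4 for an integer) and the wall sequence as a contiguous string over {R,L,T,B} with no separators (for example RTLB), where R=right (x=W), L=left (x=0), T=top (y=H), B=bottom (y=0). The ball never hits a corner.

1. t=5 → B at (4,0); v=(-1,1)
2. t=4 → L at (0,4); v=(1,1)
3. t=6 → T at (6,10); v=(1,-1)
4. t=6 → R at (12,4); v=(-1,-1)
5. t=4 → B at (8,0); v=(-1,1)
6. t=8 → L at (0,8); v=(1,1)

Final position: (0,8)
Wall sequence: BLTRBL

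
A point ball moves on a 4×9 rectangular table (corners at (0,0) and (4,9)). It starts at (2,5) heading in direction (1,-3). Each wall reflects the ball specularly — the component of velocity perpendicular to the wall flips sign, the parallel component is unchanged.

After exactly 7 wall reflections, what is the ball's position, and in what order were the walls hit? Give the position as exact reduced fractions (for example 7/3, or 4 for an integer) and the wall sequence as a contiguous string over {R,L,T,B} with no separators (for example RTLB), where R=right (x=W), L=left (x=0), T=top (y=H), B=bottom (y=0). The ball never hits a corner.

1. t=5/3 → B at (11/3,0); v=(1,3)
2. t=1/3 → R at (4,1); v=(-1,3)
3. t=8/3 → T at (4/3,9); v=(-1,-3)
4. t=4/3 → L at (0,5); v=(1,-3)
5. t=5/3 → B at (5/3,0); v=(1,3)
6. t=7/3 → R at (4,7); v=(-1,3)
7. t=2/3 → T at (10/3,9); v=(-1,-3)

Final position: (10/3,9)
Wall sequence: BRTLBRT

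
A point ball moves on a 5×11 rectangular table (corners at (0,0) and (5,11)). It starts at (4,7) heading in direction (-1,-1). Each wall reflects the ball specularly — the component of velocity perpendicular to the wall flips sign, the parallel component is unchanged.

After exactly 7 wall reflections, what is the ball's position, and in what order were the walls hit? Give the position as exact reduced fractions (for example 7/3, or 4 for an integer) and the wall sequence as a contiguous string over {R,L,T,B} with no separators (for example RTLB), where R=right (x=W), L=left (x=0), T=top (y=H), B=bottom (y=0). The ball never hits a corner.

Final position: (0,5)
Wall sequence: LBRLTRL

1. t=4 → L at (0,3); v=(1,-1)
2. t=3 → B at (3,0); v=(1,1)
3. t=2 → R at (5,2); v=(-1,1)
4. t=5 → L at (0,7); v=(1,1)
5. t=4 → T at (4,11); v=(1,-1)
6. t=1 → R at (5,10); v=(-1,-1)
7. t=5 → L at (0,5); v=(1,-1)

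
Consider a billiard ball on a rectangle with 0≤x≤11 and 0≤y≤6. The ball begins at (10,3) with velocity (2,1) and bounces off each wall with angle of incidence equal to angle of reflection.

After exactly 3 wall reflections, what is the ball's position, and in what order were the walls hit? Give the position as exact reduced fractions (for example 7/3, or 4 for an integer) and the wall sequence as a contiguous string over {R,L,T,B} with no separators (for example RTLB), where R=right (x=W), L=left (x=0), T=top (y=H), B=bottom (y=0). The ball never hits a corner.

1. t=1/2 → R at (11,7/2); v=(-2,1)
2. t=5/2 → T at (6,6); v=(-2,-1)
3. t=3 → L at (0,3); v=(2,-1)

Final position: (0,3)
Wall sequence: RTL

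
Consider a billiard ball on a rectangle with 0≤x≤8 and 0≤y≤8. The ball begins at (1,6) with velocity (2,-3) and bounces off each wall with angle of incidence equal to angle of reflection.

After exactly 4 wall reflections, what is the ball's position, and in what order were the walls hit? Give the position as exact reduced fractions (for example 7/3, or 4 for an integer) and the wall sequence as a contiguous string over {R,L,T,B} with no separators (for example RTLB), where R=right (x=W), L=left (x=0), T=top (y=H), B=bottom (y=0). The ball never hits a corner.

Final position: (1/3,0)
Wall sequence: BRTB

1. t=2 → B at (5,0); v=(2,3)
2. t=3/2 → R at (8,9/2); v=(-2,3)
3. t=7/6 → T at (17/3,8); v=(-2,-3)
4. t=8/3 → B at (1/3,0); v=(-2,3)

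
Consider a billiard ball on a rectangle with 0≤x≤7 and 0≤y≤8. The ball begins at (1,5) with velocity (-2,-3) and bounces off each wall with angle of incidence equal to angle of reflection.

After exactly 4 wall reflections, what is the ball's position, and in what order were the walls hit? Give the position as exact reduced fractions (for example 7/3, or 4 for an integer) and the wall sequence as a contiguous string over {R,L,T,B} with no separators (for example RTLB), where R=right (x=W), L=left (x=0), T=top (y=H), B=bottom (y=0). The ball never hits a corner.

Final position: (19/3,8)
Wall sequence: LBRT

1. t=1/2 → L at (0,7/2); v=(2,-3)
2. t=7/6 → B at (7/3,0); v=(2,3)
3. t=7/3 → R at (7,7); v=(-2,3)
4. t=1/3 → T at (19/3,8); v=(-2,-3)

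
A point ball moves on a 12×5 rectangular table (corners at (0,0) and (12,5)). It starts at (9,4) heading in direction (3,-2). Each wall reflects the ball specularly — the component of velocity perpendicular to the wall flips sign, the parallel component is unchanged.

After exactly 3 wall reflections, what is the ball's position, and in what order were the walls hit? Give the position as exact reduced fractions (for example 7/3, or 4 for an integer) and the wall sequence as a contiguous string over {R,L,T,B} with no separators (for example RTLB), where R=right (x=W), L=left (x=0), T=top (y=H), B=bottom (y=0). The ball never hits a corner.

Final position: (3/2,5)
Wall sequence: RBT

1. t=1 → R at (12,2); v=(-3,-2)
2. t=1 → B at (9,0); v=(-3,2)
3. t=5/2 → T at (3/2,5); v=(-3,-2)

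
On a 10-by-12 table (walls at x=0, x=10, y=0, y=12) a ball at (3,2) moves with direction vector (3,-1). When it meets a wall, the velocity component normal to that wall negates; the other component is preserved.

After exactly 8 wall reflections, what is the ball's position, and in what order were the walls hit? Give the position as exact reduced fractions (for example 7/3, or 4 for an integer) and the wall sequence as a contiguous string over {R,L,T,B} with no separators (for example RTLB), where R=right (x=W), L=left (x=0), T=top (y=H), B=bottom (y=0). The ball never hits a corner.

1. t=2 → B at (9,0); v=(3,1)
2. t=1/3 → R at (10,1/3); v=(-3,1)
3. t=10/3 → L at (0,11/3); v=(3,1)
4. t=10/3 → R at (10,7); v=(-3,1)
5. t=10/3 → L at (0,31/3); v=(3,1)
6. t=5/3 → T at (5,12); v=(3,-1)
7. t=5/3 → R at (10,31/3); v=(-3,-1)
8. t=10/3 → L at (0,7); v=(3,-1)

Final position: (0,7)
Wall sequence: BRLRLTRL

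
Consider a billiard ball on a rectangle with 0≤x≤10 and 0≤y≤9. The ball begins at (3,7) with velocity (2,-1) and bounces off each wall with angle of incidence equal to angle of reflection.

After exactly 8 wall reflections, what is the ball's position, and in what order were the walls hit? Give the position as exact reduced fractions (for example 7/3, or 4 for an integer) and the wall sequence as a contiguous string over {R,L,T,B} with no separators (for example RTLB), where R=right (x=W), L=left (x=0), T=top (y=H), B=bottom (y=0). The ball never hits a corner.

Final position: (7,0)
Wall sequence: RBLRTLRB

1. t=7/2 → R at (10,7/2); v=(-2,-1)
2. t=7/2 → B at (3,0); v=(-2,1)
3. t=3/2 → L at (0,3/2); v=(2,1)
4. t=5 → R at (10,13/2); v=(-2,1)
5. t=5/2 → T at (5,9); v=(-2,-1)
6. t=5/2 → L at (0,13/2); v=(2,-1)
7. t=5 → R at (10,3/2); v=(-2,-1)
8. t=3/2 → B at (7,0); v=(-2,1)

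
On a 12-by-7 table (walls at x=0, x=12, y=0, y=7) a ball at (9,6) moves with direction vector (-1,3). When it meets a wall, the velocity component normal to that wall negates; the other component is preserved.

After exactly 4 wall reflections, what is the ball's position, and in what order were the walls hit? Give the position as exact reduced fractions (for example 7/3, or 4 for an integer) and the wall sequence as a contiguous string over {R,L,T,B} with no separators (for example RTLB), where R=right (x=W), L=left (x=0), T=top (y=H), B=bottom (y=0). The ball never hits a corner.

Final position: (5/3,0)
Wall sequence: TBTB

1. t=1/3 → T at (26/3,7); v=(-1,-3)
2. t=7/3 → B at (19/3,0); v=(-1,3)
3. t=7/3 → T at (4,7); v=(-1,-3)
4. t=7/3 → B at (5/3,0); v=(-1,3)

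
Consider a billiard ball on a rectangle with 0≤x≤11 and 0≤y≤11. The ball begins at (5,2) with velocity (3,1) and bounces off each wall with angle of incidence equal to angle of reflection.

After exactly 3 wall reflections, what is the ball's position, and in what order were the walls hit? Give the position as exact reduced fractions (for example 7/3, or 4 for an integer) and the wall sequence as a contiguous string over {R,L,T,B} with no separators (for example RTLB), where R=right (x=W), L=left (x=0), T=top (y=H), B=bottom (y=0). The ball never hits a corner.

Final position: (10,11)
Wall sequence: RLT

1. t=2 → R at (11,4); v=(-3,1)
2. t=11/3 → L at (0,23/3); v=(3,1)
3. t=10/3 → T at (10,11); v=(3,-1)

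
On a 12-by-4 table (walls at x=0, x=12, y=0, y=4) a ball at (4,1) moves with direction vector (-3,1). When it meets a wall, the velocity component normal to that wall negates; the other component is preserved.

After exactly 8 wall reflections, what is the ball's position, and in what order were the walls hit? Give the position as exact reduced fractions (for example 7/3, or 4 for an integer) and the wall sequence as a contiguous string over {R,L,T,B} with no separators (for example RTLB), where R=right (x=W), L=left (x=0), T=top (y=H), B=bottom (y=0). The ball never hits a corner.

Final position: (7,0)
Wall sequence: LTRBLTRB

1. t=4/3 → L at (0,7/3); v=(3,1)
2. t=5/3 → T at (5,4); v=(3,-1)
3. t=7/3 → R at (12,5/3); v=(-3,-1)
4. t=5/3 → B at (7,0); v=(-3,1)
5. t=7/3 → L at (0,7/3); v=(3,1)
6. t=5/3 → T at (5,4); v=(3,-1)
7. t=7/3 → R at (12,5/3); v=(-3,-1)
8. t=5/3 → B at (7,0); v=(-3,1)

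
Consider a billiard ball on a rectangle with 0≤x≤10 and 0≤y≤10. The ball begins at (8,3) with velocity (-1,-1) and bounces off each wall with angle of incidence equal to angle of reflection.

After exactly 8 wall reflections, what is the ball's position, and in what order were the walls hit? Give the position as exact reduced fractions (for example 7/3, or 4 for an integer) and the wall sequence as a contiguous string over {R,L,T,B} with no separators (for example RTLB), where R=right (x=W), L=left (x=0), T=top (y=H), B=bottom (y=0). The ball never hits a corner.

Final position: (10,5)
Wall sequence: BLTRBLTR

1. t=3 → B at (5,0); v=(-1,1)
2. t=5 → L at (0,5); v=(1,1)
3. t=5 → T at (5,10); v=(1,-1)
4. t=5 → R at (10,5); v=(-1,-1)
5. t=5 → B at (5,0); v=(-1,1)
6. t=5 → L at (0,5); v=(1,1)
7. t=5 → T at (5,10); v=(1,-1)
8. t=5 → R at (10,5); v=(-1,-1)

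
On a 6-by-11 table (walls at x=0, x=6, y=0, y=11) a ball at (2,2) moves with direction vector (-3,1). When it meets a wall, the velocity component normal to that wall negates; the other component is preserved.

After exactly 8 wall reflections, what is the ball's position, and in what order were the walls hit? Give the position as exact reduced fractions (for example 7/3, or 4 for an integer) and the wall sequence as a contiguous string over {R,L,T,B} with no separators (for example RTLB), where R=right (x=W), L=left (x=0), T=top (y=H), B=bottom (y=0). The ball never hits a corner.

1. t=2/3 → L at (0,8/3); v=(3,1)
2. t=2 → R at (6,14/3); v=(-3,1)
3. t=2 → L at (0,20/3); v=(3,1)
4. t=2 → R at (6,26/3); v=(-3,1)
5. t=2 → L at (0,32/3); v=(3,1)
6. t=1/3 → T at (1,11); v=(3,-1)
7. t=5/3 → R at (6,28/3); v=(-3,-1)
8. t=2 → L at (0,22/3); v=(3,-1)

Final position: (0,22/3)
Wall sequence: LRLRLTRL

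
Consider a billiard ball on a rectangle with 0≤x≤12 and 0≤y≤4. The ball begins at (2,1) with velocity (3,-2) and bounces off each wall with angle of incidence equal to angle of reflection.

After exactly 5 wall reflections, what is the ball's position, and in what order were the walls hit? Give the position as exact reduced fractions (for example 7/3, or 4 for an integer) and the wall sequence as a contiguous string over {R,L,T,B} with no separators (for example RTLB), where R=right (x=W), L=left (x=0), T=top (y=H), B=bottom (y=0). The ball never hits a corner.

Final position: (5/2,4)
Wall sequence: BTRBT

1. t=1/2 → B at (7/2,0); v=(3,2)
2. t=2 → T at (19/2,4); v=(3,-2)
3. t=5/6 → R at (12,7/3); v=(-3,-2)
4. t=7/6 → B at (17/2,0); v=(-3,2)
5. t=2 → T at (5/2,4); v=(-3,-2)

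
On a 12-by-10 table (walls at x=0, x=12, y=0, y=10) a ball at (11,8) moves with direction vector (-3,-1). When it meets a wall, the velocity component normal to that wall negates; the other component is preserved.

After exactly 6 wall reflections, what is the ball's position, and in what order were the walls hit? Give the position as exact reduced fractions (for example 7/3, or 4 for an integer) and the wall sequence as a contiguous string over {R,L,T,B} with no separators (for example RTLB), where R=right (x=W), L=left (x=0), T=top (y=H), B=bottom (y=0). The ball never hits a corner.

1. t=11/3 → L at (0,13/3); v=(3,-1)
2. t=4 → R at (12,1/3); v=(-3,-1)
3. t=1/3 → B at (11,0); v=(-3,1)
4. t=11/3 → L at (0,11/3); v=(3,1)
5. t=4 → R at (12,23/3); v=(-3,1)
6. t=7/3 → T at (5,10); v=(-3,-1)

Final position: (5,10)
Wall sequence: LRBLRT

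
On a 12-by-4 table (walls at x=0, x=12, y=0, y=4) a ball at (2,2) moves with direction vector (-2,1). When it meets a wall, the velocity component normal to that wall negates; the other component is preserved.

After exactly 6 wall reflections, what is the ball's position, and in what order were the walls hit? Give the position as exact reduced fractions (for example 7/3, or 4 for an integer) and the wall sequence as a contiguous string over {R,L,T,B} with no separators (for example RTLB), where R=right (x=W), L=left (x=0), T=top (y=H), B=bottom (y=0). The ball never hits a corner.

Final position: (0,1)
Wall sequence: LTBRTL

1. t=1 → L at (0,3); v=(2,1)
2. t=1 → T at (2,4); v=(2,-1)
3. t=4 → B at (10,0); v=(2,1)
4. t=1 → R at (12,1); v=(-2,1)
5. t=3 → T at (6,4); v=(-2,-1)
6. t=3 → L at (0,1); v=(2,-1)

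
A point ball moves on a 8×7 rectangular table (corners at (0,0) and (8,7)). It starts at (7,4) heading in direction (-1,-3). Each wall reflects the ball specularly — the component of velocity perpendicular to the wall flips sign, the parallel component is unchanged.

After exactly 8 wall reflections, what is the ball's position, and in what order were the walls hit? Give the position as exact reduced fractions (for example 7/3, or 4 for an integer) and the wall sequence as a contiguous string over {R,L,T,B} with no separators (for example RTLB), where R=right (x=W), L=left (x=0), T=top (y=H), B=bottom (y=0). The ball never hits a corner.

1. t=4/3 → B at (17/3,0); v=(-1,3)
2. t=7/3 → T at (10/3,7); v=(-1,-3)
3. t=7/3 → B at (1,0); v=(-1,3)
4. t=1 → L at (0,3); v=(1,3)
5. t=4/3 → T at (4/3,7); v=(1,-3)
6. t=7/3 → B at (11/3,0); v=(1,3)
7. t=7/3 → T at (6,7); v=(1,-3)
8. t=2 → R at (8,1); v=(-1,-3)

Final position: (8,1)
Wall sequence: BTBLTBTR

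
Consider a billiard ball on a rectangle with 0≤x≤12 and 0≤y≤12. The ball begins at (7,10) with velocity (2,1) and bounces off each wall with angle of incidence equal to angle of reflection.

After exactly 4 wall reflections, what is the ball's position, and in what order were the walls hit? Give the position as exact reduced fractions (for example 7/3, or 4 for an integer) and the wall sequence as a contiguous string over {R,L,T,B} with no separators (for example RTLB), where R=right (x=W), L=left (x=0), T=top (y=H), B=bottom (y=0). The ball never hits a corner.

1. t=2 → T at (11,12); v=(2,-1)
2. t=1/2 → R at (12,23/2); v=(-2,-1)
3. t=6 → L at (0,11/2); v=(2,-1)
4. t=11/2 → B at (11,0); v=(2,1)

Final position: (11,0)
Wall sequence: TRLB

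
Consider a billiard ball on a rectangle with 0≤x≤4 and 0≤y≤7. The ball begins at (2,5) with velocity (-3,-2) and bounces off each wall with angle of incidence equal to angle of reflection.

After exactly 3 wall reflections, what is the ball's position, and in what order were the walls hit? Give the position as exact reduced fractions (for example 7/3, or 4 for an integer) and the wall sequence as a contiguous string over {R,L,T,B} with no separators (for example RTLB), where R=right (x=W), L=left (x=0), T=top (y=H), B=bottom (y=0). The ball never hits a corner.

1. t=2/3 → L at (0,11/3); v=(3,-2)
2. t=4/3 → R at (4,1); v=(-3,-2)
3. t=1/2 → B at (5/2,0); v=(-3,2)

Final position: (5/2,0)
Wall sequence: LRB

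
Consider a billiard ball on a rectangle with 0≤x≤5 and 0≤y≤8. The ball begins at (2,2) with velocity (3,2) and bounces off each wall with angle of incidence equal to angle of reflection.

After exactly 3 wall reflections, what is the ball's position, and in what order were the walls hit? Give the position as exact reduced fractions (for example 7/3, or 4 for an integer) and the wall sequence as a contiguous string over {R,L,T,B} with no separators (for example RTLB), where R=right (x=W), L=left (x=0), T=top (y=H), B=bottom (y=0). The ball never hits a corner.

Final position: (1,8)
Wall sequence: RLT

1. t=1 → R at (5,4); v=(-3,2)
2. t=5/3 → L at (0,22/3); v=(3,2)
3. t=1/3 → T at (1,8); v=(3,-2)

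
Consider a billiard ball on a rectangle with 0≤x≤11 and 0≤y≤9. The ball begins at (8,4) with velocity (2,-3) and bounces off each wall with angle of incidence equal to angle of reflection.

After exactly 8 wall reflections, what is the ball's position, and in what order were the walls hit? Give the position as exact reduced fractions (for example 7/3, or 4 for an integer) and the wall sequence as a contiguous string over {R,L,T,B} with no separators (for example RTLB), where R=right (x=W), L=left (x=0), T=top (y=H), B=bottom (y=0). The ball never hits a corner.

1. t=4/3 → B at (32/3,0); v=(2,3)
2. t=1/6 → R at (11,1/2); v=(-2,3)
3. t=17/6 → T at (16/3,9); v=(-2,-3)
4. t=8/3 → L at (0,1); v=(2,-3)
5. t=1/3 → B at (2/3,0); v=(2,3)
6. t=3 → T at (20/3,9); v=(2,-3)
7. t=13/6 → R at (11,5/2); v=(-2,-3)
8. t=5/6 → B at (28/3,0); v=(-2,3)

Final position: (28/3,0)
Wall sequence: BRTLBTRB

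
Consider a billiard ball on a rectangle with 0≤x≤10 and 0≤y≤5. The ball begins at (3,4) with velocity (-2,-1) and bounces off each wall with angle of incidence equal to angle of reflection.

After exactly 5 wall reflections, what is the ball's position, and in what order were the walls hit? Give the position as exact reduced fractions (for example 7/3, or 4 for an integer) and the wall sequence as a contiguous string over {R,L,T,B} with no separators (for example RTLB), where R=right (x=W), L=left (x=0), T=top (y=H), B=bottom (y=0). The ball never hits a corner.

Final position: (0,5/2)
Wall sequence: LBRTL

1. t=3/2 → L at (0,5/2); v=(2,-1)
2. t=5/2 → B at (5,0); v=(2,1)
3. t=5/2 → R at (10,5/2); v=(-2,1)
4. t=5/2 → T at (5,5); v=(-2,-1)
5. t=5/2 → L at (0,5/2); v=(2,-1)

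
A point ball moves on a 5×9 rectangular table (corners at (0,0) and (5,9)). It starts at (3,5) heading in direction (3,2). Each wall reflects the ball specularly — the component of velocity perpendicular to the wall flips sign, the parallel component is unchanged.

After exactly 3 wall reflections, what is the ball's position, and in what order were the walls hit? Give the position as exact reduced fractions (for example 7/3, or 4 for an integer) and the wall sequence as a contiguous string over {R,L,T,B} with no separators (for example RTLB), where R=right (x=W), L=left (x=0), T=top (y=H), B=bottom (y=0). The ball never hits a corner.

Final position: (0,25/3)
Wall sequence: RTL

1. t=2/3 → R at (5,19/3); v=(-3,2)
2. t=4/3 → T at (1,9); v=(-3,-2)
3. t=1/3 → L at (0,25/3); v=(3,-2)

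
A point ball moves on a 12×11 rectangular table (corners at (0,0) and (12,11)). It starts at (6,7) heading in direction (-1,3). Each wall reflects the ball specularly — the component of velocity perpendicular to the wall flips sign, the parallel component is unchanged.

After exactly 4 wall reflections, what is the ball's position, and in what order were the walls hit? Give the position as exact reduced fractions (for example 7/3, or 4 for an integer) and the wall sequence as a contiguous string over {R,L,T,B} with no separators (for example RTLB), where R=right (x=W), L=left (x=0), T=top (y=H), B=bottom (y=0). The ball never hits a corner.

Final position: (8/3,11)
Wall sequence: TBLT

1. t=4/3 → T at (14/3,11); v=(-1,-3)
2. t=11/3 → B at (1,0); v=(-1,3)
3. t=1 → L at (0,3); v=(1,3)
4. t=8/3 → T at (8/3,11); v=(1,-3)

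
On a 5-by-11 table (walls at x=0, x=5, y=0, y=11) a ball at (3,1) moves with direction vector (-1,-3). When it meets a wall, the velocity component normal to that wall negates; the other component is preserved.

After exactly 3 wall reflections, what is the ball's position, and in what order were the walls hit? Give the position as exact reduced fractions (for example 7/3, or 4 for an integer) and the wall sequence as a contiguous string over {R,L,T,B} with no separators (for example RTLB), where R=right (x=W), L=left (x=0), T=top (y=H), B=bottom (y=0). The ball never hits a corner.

Final position: (1,11)
Wall sequence: BLT

1. t=1/3 → B at (8/3,0); v=(-1,3)
2. t=8/3 → L at (0,8); v=(1,3)
3. t=1 → T at (1,11); v=(1,-3)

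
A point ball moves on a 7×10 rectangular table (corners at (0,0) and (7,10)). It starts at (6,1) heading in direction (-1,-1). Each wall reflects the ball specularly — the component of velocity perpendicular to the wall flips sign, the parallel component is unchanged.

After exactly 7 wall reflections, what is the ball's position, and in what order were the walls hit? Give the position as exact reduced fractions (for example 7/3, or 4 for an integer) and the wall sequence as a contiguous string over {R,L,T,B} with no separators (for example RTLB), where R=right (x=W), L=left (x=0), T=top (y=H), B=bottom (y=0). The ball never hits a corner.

1. t=1 → B at (5,0); v=(-1,1)
2. t=5 → L at (0,5); v=(1,1)
3. t=5 → T at (5,10); v=(1,-1)
4. t=2 → R at (7,8); v=(-1,-1)
5. t=7 → L at (0,1); v=(1,-1)
6. t=1 → B at (1,0); v=(1,1)
7. t=6 → R at (7,6); v=(-1,1)

Final position: (7,6)
Wall sequence: BLTRLBR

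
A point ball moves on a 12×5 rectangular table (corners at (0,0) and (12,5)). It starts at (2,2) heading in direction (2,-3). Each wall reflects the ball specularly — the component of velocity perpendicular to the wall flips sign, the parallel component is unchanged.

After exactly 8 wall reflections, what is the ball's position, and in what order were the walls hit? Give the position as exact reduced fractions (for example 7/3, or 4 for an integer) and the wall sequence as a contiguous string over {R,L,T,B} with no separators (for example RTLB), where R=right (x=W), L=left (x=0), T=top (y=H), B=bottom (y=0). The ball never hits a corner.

Final position: (2/3,0)
Wall sequence: BTBRTBTB

1. t=2/3 → B at (10/3,0); v=(2,3)
2. t=5/3 → T at (20/3,5); v=(2,-3)
3. t=5/3 → B at (10,0); v=(2,3)
4. t=1 → R at (12,3); v=(-2,3)
5. t=2/3 → T at (32/3,5); v=(-2,-3)
6. t=5/3 → B at (22/3,0); v=(-2,3)
7. t=5/3 → T at (4,5); v=(-2,-3)
8. t=5/3 → B at (2/3,0); v=(-2,3)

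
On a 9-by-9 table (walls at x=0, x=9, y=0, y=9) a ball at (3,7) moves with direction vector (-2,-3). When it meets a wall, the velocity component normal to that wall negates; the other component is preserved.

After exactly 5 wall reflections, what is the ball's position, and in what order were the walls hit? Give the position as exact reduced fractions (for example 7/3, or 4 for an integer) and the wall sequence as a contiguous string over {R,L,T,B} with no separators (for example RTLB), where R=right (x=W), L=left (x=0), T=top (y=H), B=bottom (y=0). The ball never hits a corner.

Final position: (13/3,0)
Wall sequence: LBTRB

1. t=3/2 → L at (0,5/2); v=(2,-3)
2. t=5/6 → B at (5/3,0); v=(2,3)
3. t=3 → T at (23/3,9); v=(2,-3)
4. t=2/3 → R at (9,7); v=(-2,-3)
5. t=7/3 → B at (13/3,0); v=(-2,3)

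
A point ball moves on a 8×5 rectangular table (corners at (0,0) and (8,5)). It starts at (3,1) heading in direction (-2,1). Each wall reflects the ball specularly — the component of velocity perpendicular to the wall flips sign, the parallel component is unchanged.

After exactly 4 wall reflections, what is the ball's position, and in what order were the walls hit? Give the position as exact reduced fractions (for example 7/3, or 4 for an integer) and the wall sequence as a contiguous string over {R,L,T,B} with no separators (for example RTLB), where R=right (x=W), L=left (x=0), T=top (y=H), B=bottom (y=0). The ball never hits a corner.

Final position: (1,0)
Wall sequence: LTRB

1. t=3/2 → L at (0,5/2); v=(2,1)
2. t=5/2 → T at (5,5); v=(2,-1)
3. t=3/2 → R at (8,7/2); v=(-2,-1)
4. t=7/2 → B at (1,0); v=(-2,1)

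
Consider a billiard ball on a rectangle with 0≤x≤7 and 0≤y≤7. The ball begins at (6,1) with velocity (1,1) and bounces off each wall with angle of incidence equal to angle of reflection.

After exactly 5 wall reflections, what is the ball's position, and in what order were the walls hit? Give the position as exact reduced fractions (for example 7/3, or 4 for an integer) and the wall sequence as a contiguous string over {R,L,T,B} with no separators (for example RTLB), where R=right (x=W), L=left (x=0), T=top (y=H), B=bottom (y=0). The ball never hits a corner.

1. t=1 → R at (7,2); v=(-1,1)
2. t=5 → T at (2,7); v=(-1,-1)
3. t=2 → L at (0,5); v=(1,-1)
4. t=5 → B at (5,0); v=(1,1)
5. t=2 → R at (7,2); v=(-1,1)

Final position: (7,2)
Wall sequence: RTLBR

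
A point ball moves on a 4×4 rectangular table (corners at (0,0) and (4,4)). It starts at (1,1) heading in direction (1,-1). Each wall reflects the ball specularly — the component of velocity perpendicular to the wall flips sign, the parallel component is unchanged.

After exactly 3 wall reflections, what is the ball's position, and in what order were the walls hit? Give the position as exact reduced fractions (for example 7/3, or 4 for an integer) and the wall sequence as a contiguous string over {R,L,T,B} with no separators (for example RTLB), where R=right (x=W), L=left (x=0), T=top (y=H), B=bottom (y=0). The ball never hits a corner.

Final position: (2,4)
Wall sequence: BRT

1. t=1 → B at (2,0); v=(1,1)
2. t=2 → R at (4,2); v=(-1,1)
3. t=2 → T at (2,4); v=(-1,-1)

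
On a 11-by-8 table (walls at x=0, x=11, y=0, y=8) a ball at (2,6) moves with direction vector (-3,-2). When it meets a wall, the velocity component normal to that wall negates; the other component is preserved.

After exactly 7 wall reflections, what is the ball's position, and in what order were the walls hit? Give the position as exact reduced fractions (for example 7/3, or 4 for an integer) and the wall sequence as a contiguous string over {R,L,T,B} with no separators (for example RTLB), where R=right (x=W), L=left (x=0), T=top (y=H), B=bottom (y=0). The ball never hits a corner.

Final position: (11,4/3)
Wall sequence: LBRTLBR

1. t=2/3 → L at (0,14/3); v=(3,-2)
2. t=7/3 → B at (7,0); v=(3,2)
3. t=4/3 → R at (11,8/3); v=(-3,2)
4. t=8/3 → T at (3,8); v=(-3,-2)
5. t=1 → L at (0,6); v=(3,-2)
6. t=3 → B at (9,0); v=(3,2)
7. t=2/3 → R at (11,4/3); v=(-3,2)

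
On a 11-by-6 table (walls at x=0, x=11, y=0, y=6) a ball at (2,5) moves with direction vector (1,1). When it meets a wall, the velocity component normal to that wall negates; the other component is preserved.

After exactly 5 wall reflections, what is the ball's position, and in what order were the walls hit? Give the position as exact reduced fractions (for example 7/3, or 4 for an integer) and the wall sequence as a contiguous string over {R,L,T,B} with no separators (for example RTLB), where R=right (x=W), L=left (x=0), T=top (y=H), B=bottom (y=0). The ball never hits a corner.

1. t=1 → T at (3,6); v=(1,-1)
2. t=6 → B at (9,0); v=(1,1)
3. t=2 → R at (11,2); v=(-1,1)
4. t=4 → T at (7,6); v=(-1,-1)
5. t=6 → B at (1,0); v=(-1,1)

Final position: (1,0)
Wall sequence: TBRTB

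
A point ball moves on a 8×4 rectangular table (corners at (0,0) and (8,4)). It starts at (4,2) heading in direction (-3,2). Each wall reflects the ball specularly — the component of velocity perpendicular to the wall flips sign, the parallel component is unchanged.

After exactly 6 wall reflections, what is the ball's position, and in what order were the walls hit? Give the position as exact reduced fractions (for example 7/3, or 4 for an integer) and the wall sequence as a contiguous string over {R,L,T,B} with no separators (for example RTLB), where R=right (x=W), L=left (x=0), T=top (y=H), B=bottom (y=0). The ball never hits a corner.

Final position: (0,2/3)
Wall sequence: TLBRTL

1. t=1 → T at (1,4); v=(-3,-2)
2. t=1/3 → L at (0,10/3); v=(3,-2)
3. t=5/3 → B at (5,0); v=(3,2)
4. t=1 → R at (8,2); v=(-3,2)
5. t=1 → T at (5,4); v=(-3,-2)
6. t=5/3 → L at (0,2/3); v=(3,-2)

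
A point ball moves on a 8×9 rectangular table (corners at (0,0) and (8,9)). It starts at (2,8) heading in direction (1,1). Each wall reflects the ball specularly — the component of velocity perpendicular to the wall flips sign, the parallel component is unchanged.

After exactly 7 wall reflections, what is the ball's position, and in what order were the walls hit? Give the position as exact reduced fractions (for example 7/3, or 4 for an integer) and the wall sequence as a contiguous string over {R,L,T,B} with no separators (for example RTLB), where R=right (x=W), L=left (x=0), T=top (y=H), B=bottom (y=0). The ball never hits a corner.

1. t=1 → T at (3,9); v=(1,-1)
2. t=5 → R at (8,4); v=(-1,-1)
3. t=4 → B at (4,0); v=(-1,1)
4. t=4 → L at (0,4); v=(1,1)
5. t=5 → T at (5,9); v=(1,-1)
6. t=3 → R at (8,6); v=(-1,-1)
7. t=6 → B at (2,0); v=(-1,1)

Final position: (2,0)
Wall sequence: TRBLTRB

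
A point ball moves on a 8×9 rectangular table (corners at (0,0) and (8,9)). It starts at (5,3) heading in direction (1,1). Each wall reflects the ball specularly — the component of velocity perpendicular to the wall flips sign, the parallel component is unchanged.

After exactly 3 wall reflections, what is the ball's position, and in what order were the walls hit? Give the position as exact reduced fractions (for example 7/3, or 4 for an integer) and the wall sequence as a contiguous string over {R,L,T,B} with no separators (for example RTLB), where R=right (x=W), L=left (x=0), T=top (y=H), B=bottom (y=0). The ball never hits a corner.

Final position: (0,4)
Wall sequence: RTL

1. t=3 → R at (8,6); v=(-1,1)
2. t=3 → T at (5,9); v=(-1,-1)
3. t=5 → L at (0,4); v=(1,-1)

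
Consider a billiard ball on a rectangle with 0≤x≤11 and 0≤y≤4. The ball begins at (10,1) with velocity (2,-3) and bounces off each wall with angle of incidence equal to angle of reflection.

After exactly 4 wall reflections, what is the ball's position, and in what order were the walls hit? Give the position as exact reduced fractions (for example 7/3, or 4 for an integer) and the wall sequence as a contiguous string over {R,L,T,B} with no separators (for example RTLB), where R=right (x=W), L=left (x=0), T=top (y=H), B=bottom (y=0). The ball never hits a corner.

Final position: (6,0)
Wall sequence: BRTB

1. t=1/3 → B at (32/3,0); v=(2,3)
2. t=1/6 → R at (11,1/2); v=(-2,3)
3. t=7/6 → T at (26/3,4); v=(-2,-3)
4. t=4/3 → B at (6,0); v=(-2,3)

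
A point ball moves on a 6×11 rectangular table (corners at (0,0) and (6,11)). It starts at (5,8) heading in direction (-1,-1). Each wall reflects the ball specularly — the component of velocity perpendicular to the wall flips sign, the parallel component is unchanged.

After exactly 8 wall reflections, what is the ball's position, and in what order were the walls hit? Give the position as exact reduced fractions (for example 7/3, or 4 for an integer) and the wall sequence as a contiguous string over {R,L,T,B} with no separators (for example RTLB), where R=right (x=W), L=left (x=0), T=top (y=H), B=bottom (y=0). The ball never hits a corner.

Final position: (1,0)
Wall sequence: LBRLTRLB

1. t=5 → L at (0,3); v=(1,-1)
2. t=3 → B at (3,0); v=(1,1)
3. t=3 → R at (6,3); v=(-1,1)
4. t=6 → L at (0,9); v=(1,1)
5. t=2 → T at (2,11); v=(1,-1)
6. t=4 → R at (6,7); v=(-1,-1)
7. t=6 → L at (0,1); v=(1,-1)
8. t=1 → B at (1,0); v=(1,1)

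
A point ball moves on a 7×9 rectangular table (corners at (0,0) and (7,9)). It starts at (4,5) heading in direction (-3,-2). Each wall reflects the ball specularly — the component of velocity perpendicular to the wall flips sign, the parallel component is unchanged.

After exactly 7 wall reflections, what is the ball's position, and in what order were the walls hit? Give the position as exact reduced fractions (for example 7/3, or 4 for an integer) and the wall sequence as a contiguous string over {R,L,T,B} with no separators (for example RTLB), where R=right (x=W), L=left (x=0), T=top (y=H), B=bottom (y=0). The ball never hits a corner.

Final position: (0,5/3)
Wall sequence: LBRLTRL

1. t=4/3 → L at (0,7/3); v=(3,-2)
2. t=7/6 → B at (7/2,0); v=(3,2)
3. t=7/6 → R at (7,7/3); v=(-3,2)
4. t=7/3 → L at (0,7); v=(3,2)
5. t=1 → T at (3,9); v=(3,-2)
6. t=4/3 → R at (7,19/3); v=(-3,-2)
7. t=7/3 → L at (0,5/3); v=(3,-2)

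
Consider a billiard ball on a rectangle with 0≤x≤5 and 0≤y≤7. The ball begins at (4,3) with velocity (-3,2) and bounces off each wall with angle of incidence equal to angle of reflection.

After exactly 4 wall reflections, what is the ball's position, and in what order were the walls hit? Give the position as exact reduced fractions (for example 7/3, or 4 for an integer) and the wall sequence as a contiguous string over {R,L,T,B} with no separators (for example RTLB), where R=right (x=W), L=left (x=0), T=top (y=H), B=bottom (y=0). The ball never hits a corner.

1. t=4/3 → L at (0,17/3); v=(3,2)
2. t=2/3 → T at (2,7); v=(3,-2)
3. t=1 → R at (5,5); v=(-3,-2)
4. t=5/3 → L at (0,5/3); v=(3,-2)

Final position: (0,5/3)
Wall sequence: LTRL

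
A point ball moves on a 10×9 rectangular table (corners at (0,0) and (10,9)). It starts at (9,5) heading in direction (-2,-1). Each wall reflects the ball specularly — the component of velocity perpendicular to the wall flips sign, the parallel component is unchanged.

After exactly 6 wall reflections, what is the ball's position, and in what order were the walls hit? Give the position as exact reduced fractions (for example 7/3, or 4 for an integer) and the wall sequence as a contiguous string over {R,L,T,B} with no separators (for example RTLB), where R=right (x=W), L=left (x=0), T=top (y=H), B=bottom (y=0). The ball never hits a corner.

1. t=9/2 → L at (0,1/2); v=(2,-1)
2. t=1/2 → B at (1,0); v=(2,1)
3. t=9/2 → R at (10,9/2); v=(-2,1)
4. t=9/2 → T at (1,9); v=(-2,-1)
5. t=1/2 → L at (0,17/2); v=(2,-1)
6. t=5 → R at (10,7/2); v=(-2,-1)

Final position: (10,7/2)
Wall sequence: LBRTLR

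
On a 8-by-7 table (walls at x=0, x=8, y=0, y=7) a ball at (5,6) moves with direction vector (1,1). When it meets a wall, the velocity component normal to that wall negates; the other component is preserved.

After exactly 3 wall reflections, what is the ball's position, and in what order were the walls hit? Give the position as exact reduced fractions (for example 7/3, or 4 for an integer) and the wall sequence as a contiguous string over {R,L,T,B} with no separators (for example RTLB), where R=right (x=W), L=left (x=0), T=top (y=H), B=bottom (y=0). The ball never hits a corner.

Final position: (3,0)
Wall sequence: TRB

1. t=1 → T at (6,7); v=(1,-1)
2. t=2 → R at (8,5); v=(-1,-1)
3. t=5 → B at (3,0); v=(-1,1)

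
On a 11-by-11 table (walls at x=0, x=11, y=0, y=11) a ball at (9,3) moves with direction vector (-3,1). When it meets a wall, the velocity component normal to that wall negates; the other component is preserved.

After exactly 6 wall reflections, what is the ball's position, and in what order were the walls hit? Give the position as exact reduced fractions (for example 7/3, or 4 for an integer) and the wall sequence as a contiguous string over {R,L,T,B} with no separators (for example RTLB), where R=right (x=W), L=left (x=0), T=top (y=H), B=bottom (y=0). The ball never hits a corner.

Final position: (0,4/3)
Wall sequence: LRTLRL

1. t=3 → L at (0,6); v=(3,1)
2. t=11/3 → R at (11,29/3); v=(-3,1)
3. t=4/3 → T at (7,11); v=(-3,-1)
4. t=7/3 → L at (0,26/3); v=(3,-1)
5. t=11/3 → R at (11,5); v=(-3,-1)
6. t=11/3 → L at (0,4/3); v=(3,-1)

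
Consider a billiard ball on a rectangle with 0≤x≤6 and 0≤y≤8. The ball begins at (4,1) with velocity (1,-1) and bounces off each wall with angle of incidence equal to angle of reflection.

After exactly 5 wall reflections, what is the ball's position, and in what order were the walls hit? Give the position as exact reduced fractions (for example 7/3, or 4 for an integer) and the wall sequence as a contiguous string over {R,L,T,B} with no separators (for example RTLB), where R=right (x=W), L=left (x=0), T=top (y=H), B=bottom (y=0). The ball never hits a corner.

1. t=1 → B at (5,0); v=(1,1)
2. t=1 → R at (6,1); v=(-1,1)
3. t=6 → L at (0,7); v=(1,1)
4. t=1 → T at (1,8); v=(1,-1)
5. t=5 → R at (6,3); v=(-1,-1)

Final position: (6,3)
Wall sequence: BRLTR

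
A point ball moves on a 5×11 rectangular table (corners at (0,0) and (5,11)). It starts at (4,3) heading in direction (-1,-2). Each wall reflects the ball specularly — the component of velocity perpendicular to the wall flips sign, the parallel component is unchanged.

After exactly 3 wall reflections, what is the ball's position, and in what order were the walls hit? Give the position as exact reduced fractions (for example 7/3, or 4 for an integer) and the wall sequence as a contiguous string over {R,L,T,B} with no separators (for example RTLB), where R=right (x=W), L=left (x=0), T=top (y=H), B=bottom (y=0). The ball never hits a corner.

1. t=3/2 → B at (5/2,0); v=(-1,2)
2. t=5/2 → L at (0,5); v=(1,2)
3. t=3 → T at (3,11); v=(1,-2)

Final position: (3,11)
Wall sequence: BLT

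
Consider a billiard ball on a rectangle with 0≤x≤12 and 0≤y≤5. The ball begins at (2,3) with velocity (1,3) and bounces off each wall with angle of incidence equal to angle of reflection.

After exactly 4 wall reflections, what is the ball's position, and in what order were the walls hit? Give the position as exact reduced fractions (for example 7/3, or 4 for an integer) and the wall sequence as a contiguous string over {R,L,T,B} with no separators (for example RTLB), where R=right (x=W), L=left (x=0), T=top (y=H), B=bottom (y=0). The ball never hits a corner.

1. t=2/3 → T at (8/3,5); v=(1,-3)
2. t=5/3 → B at (13/3,0); v=(1,3)
3. t=5/3 → T at (6,5); v=(1,-3)
4. t=5/3 → B at (23/3,0); v=(1,3)

Final position: (23/3,0)
Wall sequence: TBTB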